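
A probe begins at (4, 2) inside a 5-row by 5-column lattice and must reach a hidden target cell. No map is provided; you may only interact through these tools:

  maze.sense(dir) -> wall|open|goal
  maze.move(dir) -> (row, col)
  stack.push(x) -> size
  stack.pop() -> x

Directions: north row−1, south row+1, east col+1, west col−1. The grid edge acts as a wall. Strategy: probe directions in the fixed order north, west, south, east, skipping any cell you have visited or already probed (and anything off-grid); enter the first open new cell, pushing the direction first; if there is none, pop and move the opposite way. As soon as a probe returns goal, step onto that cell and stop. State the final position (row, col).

CALL maze.sense[dir='north']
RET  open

CALL stack.push[x='north']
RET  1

CALL maze.move[dir='north']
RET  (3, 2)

CALL maze.sense[dir='north']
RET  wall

CALL maze.sense[dir='west']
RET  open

CALL stack.push[x='west']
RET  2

CALL maze.move[dir='west']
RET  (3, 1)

CALL maze.sense[dir='north']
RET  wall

CALL maze.sense[dir='west']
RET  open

CALL stack.push[x='west']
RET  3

CALL maze.move[dir='west']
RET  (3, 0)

CALL maze.sense[dir='north']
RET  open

CALL stack.push[x='north']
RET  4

CALL maze.move[dir='north']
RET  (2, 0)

CALL maze.sense[dir='north']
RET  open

CALL stack.push[x='north']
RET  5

CALL maze.move[dir='north']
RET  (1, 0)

CALL maze.sense[dir='north']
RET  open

CALL stack.push[x='north']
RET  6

CALL maze.move[dir='north']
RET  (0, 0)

CALL maze.sense[dir='east']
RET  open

CALL stack.push[x='east']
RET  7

CALL maze.move[dir='east']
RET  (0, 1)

CALL maze.sense[dir='south']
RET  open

CALL stack.push[x='south']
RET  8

CALL maze.move[dir='south']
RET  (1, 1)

CALL maze.sense[dir='east']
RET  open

CALL stack.push[x='east']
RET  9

CALL maze.move[dir='east']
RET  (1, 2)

CALL maze.sense[dir='north']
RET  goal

CALL maze.move[dir='north']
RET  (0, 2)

Answer: (0, 2)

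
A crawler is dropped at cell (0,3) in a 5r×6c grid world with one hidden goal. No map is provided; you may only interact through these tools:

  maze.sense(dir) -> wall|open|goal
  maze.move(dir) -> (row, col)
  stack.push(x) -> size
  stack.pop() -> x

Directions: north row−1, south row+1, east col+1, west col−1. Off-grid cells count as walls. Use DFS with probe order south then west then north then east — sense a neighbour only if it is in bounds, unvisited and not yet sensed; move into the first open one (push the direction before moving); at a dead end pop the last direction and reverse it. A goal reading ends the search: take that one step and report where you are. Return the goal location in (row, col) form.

→ sense(dir→south)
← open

→ push(x→south)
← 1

→ move(dir→south)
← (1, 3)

→ sense(dir→south)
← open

→ push(x→south)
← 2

→ move(dir→south)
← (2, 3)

→ sense(dir→south)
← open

→ push(x→south)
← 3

→ move(dir→south)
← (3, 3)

→ sense(dir→south)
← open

→ push(x→south)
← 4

→ move(dir→south)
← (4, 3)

→ sense(dir→west)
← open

→ push(x→west)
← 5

→ move(dir→west)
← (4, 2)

→ sense(dir→west)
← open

→ push(x→west)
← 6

→ move(dir→west)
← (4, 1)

→ sense(dir→west)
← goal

→ move(dir→west)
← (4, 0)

Answer: (4, 0)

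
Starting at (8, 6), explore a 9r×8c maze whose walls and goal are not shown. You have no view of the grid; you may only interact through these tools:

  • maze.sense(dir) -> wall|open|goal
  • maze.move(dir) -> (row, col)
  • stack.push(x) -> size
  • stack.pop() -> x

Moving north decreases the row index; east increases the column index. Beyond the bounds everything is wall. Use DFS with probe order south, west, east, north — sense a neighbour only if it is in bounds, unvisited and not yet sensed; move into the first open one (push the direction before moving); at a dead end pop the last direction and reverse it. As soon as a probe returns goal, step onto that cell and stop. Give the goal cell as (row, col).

Next I call maze.sense with dir→west, which returns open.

Calling stack.push with x→west, giving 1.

Next I call maze.move with dir→west, and see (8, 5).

I invoke maze.sense with dir→west, : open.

I run stack.push with x→west, and see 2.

Using maze.move with dir→west, yielding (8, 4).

Invoking maze.sense with dir→west, → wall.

Invoking maze.sense with dir→north, and get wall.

Calling stack.pop(), : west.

I try maze.move with dir→east, giving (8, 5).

Then maze.sense with dir→north, : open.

Now I run stack.push with x→north, : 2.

I run maze.move with dir→north, and get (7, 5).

I invoke maze.sense with dir→east, giving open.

I use stack.push with x→east, and observe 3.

I invoke maze.move with dir→east, : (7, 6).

I try maze.sense with dir→east, giving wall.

I use maze.sense with dir→north, giving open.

Calling stack.push with x→north, yielding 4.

Using maze.move with dir→north, and get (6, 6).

I run maze.sense with dir→west, giving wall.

Then maze.sense with dir→east, and get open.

I try stack.push with x→east, which returns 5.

Next I call maze.move with dir→east, and observe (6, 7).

Calling maze.sense with dir→north, giving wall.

Then stack.pop(), and observe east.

I use maze.move with dir→west, : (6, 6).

Invoking maze.sense with dir→north, : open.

I invoke stack.push with x→north, yielding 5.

Next I call maze.move with dir→north, — result: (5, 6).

I use maze.sense with dir→west, which returns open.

Next I call stack.push with x→west, which returns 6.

Next I call maze.move with dir→west, yielding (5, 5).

Now I run maze.sense with dir→west, giving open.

I use stack.push with x→west, and observe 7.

Now I run maze.move with dir→west, giving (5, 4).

Invoking maze.sense with dir→south, — result: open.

Using stack.push with x→south, : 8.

I use maze.move with dir→south, — result: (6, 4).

Invoking maze.sense with dir→west, and get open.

I try stack.push with x→west, yielding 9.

I use maze.move with dir→west, → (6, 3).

I run maze.sense with dir→south, : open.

I call stack.push with x→south, → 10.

Next I call maze.move with dir→south, → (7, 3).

I call maze.sense with dir→west, and get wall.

Then stack.pop, and get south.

Now I run maze.move with dir→north, yielding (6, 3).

I call maze.sense with dir→west, → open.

I call stack.push with x→west, → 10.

Invoking maze.move with dir→west, and see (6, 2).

I invoke maze.sense with dir→west, and see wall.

I call maze.sense with dir→north, → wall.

Invoking stack.pop(), → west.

Using maze.move with dir→east, — result: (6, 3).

I invoke maze.sense with dir→north, and see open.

Next I call stack.push with x→north, : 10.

Next I call maze.move with dir→north, and observe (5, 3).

I invoke maze.sense with dir→north, giving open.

Next I call stack.push with x→north, and see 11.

I call maze.move with dir→north, : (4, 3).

I run maze.sense with dir→west, yielding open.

Now I run stack.push with x→west, and observe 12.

Next I call maze.move with dir→west, which returns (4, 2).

Then maze.sense with dir→west, — result: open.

I use stack.push with x→west, → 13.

Now I run maze.move with dir→west, yielding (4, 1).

I try maze.sense with dir→south, and get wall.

Then maze.sense with dir→west, : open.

I call stack.push with x→west, : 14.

Using maze.move with dir→west, which returns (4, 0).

I use maze.sense with dir→south, and observe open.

Next I call stack.push with x→south, giving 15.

I call maze.move with dir→south, and see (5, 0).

I try maze.sense with dir→south, which returns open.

I run stack.push with x→south, → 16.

Invoking maze.move with dir→south, yielding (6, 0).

Next I call maze.sense with dir→south, → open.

Calling stack.push with x→south, and observe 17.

Next I call maze.move with dir→south, and see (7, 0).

Now I run maze.sense with dir→south, and see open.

Calling stack.push with x→south, : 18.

I invoke maze.move with dir→south, : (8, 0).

I use maze.sense with dir→east, giving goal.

I try maze.move with dir→east, : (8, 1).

Answer: (8, 1)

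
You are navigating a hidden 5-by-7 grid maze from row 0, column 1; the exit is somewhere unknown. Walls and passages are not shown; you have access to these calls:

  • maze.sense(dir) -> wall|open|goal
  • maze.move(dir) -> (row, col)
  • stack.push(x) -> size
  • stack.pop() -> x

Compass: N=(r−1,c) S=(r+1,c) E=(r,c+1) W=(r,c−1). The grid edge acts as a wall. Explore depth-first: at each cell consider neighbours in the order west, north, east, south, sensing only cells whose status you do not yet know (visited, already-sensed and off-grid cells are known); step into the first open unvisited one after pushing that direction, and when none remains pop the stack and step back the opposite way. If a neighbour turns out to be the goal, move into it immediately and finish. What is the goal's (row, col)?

! sense(west) : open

! push(west) : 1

! move(west) : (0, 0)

! sense(south) : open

! push(south) : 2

! move(south) : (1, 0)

! sense(east) : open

! push(east) : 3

! move(east) : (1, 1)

! sense(east) : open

! push(east) : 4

! move(east) : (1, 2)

! sense(north) : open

! push(north) : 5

! move(north) : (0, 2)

! sense(east) : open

! push(east) : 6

! move(east) : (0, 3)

! sense(east) : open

! push(east) : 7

! move(east) : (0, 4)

! sense(east) : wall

! sense(south) : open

! push(south) : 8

! move(south) : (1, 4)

! sense(west) : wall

! sense(east) : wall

! sense(south) : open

! push(south) : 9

! move(south) : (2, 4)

! sense(west) : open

! push(west) : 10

! move(west) : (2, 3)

! sense(west) : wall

! sense(south) : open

! push(south) : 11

! move(south) : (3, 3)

! sense(west) : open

! push(west) : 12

! move(west) : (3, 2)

! sense(west) : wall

! sense(south) : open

! push(south) : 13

! move(south) : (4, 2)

! sense(west) : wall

! sense(east) : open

! push(east) : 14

! move(east) : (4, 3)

! sense(east) : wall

! pop() : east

! move(west) : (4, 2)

! pop() : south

! move(north) : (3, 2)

! pop() : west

! move(east) : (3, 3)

! sense(east) : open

! push(east) : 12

! move(east) : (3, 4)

! sense(east) : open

! push(east) : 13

! move(east) : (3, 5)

! sense(north) : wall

! sense(east) : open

! push(east) : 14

! move(east) : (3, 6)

! sense(north) : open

! push(north) : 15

! move(north) : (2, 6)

! sense(north) : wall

! pop() : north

! move(south) : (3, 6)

! sense(south) : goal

! move(south) : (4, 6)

Answer: (4, 6)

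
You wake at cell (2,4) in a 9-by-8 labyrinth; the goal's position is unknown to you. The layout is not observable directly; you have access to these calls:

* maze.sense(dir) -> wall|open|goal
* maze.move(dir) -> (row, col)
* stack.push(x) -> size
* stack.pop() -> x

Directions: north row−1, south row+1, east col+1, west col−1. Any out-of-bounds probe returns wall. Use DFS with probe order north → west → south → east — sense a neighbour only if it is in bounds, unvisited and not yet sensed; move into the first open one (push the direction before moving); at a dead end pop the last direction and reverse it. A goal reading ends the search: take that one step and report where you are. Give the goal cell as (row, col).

! 1. maze.sense(dir: north) ~> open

! 2. stack.push(x: north) ~> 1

! 3. maze.move(dir: north) ~> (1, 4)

! 4. maze.sense(dir: north) ~> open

! 5. stack.push(x: north) ~> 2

! 6. maze.move(dir: north) ~> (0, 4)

! 7. maze.sense(dir: west) ~> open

! 8. stack.push(x: west) ~> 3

! 9. maze.move(dir: west) ~> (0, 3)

! 10. maze.sense(dir: west) ~> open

! 11. stack.push(x: west) ~> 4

! 12. maze.move(dir: west) ~> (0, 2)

! 13. maze.sense(dir: west) ~> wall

! 14. maze.sense(dir: south) ~> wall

! 15. stack.pop() ~> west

! 16. maze.move(dir: east) ~> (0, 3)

! 17. maze.sense(dir: south) ~> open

! 18. stack.push(x: south) ~> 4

! 19. maze.move(dir: south) ~> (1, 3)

! 20. maze.sense(dir: south) ~> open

! 21. stack.push(x: south) ~> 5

! 22. maze.move(dir: south) ~> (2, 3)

! 23. maze.sense(dir: west) ~> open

! 24. stack.push(x: west) ~> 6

! 25. maze.move(dir: west) ~> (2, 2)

! 26. maze.sense(dir: west) ~> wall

! 27. maze.sense(dir: south) ~> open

! 28. stack.push(x: south) ~> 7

! 29. maze.move(dir: south) ~> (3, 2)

! 30. maze.sense(dir: west) ~> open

! 31. stack.push(x: west) ~> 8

! 32. maze.move(dir: west) ~> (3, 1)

! 33. maze.sense(dir: west) ~> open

! 34. stack.push(x: west) ~> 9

! 35. maze.move(dir: west) ~> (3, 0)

! 36. maze.sense(dir: north) ~> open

! 37. stack.push(x: north) ~> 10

! 38. maze.move(dir: north) ~> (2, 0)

! 39. maze.sense(dir: north) ~> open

! 40. stack.push(x: north) ~> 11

! 41. maze.move(dir: north) ~> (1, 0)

! 42. maze.sense(dir: north) ~> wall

! 43. maze.sense(dir: east) ~> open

! 44. stack.push(x: east) ~> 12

! 45. maze.move(dir: east) ~> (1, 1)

! 46. stack.pop() ~> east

! 47. maze.move(dir: west) ~> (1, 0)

! 48. stack.pop() ~> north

! 49. maze.move(dir: south) ~> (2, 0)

! 50. stack.pop() ~> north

! 51. maze.move(dir: south) ~> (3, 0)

! 52. maze.sense(dir: south) ~> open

! 53. stack.push(x: south) ~> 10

! 54. maze.move(dir: south) ~> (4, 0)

! 55. maze.sense(dir: south) ~> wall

! 56. maze.sense(dir: east) ~> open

! 57. stack.push(x: east) ~> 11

! 58. maze.move(dir: east) ~> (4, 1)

! 59. maze.sense(dir: south) ~> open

! 60. stack.push(x: south) ~> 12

! 61. maze.move(dir: south) ~> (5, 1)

! 62. maze.sense(dir: south) ~> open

! 63. stack.push(x: south) ~> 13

! 64. maze.move(dir: south) ~> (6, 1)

! 65. maze.sense(dir: west) ~> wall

! 66. maze.sense(dir: south) ~> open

! 67. stack.push(x: south) ~> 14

! 68. maze.move(dir: south) ~> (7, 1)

! 69. maze.sense(dir: west) ~> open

! 70. stack.push(x: west) ~> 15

! 71. maze.move(dir: west) ~> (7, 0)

! 72. maze.sense(dir: south) ~> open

! 73. stack.push(x: south) ~> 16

! 74. maze.move(dir: south) ~> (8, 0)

! 75. maze.sense(dir: east) ~> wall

! 76. stack.pop() ~> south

! 77. maze.move(dir: north) ~> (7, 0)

! 78. stack.pop() ~> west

! 79. maze.move(dir: east) ~> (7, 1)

! 80. maze.sense(dir: east) ~> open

! 81. stack.push(x: east) ~> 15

! 82. maze.move(dir: east) ~> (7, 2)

! 83. maze.sense(dir: north) ~> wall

! 84. maze.sense(dir: south) ~> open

! 85. stack.push(x: south) ~> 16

! 86. maze.move(dir: south) ~> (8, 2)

! 87. maze.sense(dir: east) ~> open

! 88. stack.push(x: east) ~> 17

! 89. maze.move(dir: east) ~> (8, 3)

! 90. maze.sense(dir: north) ~> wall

! 91. maze.sense(dir: east) ~> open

! 92. stack.push(x: east) ~> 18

! 93. maze.move(dir: east) ~> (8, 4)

! 94. maze.sense(dir: north) ~> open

! 95. stack.push(x: north) ~> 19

! 96. maze.move(dir: north) ~> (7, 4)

! 97. maze.sense(dir: north) ~> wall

! 98. maze.sense(dir: east) ~> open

! 99. stack.push(x: east) ~> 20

! 100. maze.move(dir: east) ~> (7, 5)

! 101. maze.sense(dir: north) ~> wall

! 102. maze.sense(dir: south) ~> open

! 103. stack.push(x: south) ~> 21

! 104. maze.move(dir: south) ~> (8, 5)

! 105. maze.sense(dir: east) ~> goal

! 106. maze.move(dir: east) ~> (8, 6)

Answer: (8, 6)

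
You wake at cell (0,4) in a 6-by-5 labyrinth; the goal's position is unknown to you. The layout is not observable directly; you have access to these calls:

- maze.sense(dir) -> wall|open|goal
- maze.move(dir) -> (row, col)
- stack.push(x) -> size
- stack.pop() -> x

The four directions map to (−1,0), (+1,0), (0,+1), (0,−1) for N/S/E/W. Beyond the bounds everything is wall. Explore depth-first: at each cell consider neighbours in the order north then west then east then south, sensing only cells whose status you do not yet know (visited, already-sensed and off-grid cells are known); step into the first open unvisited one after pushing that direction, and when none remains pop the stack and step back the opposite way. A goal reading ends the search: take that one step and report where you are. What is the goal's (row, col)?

Act: sense[dir: west]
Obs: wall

Act: sense[dir: south]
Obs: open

Act: push[x: south]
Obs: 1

Act: move[dir: south]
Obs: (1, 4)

Act: sense[dir: west]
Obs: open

Act: push[x: west]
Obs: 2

Act: move[dir: west]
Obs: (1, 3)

Act: sense[dir: west]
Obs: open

Act: push[x: west]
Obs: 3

Act: move[dir: west]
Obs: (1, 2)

Act: sense[dir: north]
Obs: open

Act: push[x: north]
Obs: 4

Act: move[dir: north]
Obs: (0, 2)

Act: sense[dir: west]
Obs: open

Act: push[x: west]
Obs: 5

Act: move[dir: west]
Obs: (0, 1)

Act: sense[dir: west]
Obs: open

Act: push[x: west]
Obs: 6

Act: move[dir: west]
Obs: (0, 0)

Act: sense[dir: south]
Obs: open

Act: push[x: south]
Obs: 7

Act: move[dir: south]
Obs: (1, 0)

Act: sense[dir: east]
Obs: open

Act: push[x: east]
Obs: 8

Act: move[dir: east]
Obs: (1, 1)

Act: sense[dir: south]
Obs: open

Act: push[x: south]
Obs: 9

Act: move[dir: south]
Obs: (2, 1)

Act: sense[dir: west]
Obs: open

Act: push[x: west]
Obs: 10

Act: move[dir: west]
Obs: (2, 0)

Act: sense[dir: south]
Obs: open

Act: push[x: south]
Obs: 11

Act: move[dir: south]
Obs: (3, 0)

Act: sense[dir: east]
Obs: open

Act: push[x: east]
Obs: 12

Act: move[dir: east]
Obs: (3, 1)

Act: sense[dir: east]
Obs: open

Act: push[x: east]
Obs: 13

Act: move[dir: east]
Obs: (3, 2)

Act: sense[dir: north]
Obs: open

Act: push[x: north]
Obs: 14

Act: move[dir: north]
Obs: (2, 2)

Act: sense[dir: east]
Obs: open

Act: push[x: east]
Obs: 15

Act: move[dir: east]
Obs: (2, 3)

Act: sense[dir: east]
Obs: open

Act: push[x: east]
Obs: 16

Act: move[dir: east]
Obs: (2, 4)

Act: sense[dir: south]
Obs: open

Act: push[x: south]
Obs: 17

Act: move[dir: south]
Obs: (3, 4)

Act: sense[dir: west]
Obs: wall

Act: sense[dir: south]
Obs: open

Act: push[x: south]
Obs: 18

Act: move[dir: south]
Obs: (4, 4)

Act: sense[dir: west]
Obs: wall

Act: sense[dir: south]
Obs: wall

Act: pop[]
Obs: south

Act: move[dir: north]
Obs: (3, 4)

Act: pop[]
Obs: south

Act: move[dir: north]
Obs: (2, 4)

Act: pop[]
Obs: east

Act: move[dir: west]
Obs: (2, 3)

Act: pop[]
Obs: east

Act: move[dir: west]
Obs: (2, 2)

Act: pop[]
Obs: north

Act: move[dir: south]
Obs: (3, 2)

Act: sense[dir: south]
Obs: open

Act: push[x: south]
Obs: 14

Act: move[dir: south]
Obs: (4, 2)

Act: sense[dir: west]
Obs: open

Act: push[x: west]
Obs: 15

Act: move[dir: west]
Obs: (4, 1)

Act: sense[dir: west]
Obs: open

Act: push[x: west]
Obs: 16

Act: move[dir: west]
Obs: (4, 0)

Act: sense[dir: south]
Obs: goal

Act: move[dir: south]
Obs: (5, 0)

Answer: (5, 0)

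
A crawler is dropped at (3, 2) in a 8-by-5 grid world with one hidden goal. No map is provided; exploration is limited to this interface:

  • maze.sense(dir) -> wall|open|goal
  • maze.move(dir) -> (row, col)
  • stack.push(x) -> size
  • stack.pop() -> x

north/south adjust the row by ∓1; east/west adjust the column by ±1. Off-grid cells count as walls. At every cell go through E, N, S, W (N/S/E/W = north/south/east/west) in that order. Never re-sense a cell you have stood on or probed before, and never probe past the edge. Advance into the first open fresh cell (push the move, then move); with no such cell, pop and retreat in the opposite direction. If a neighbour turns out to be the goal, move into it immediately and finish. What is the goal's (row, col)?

==> maze.sense(dir=east)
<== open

==> stack.push(x=east)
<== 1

==> maze.move(dir=east)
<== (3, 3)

==> maze.sense(dir=east)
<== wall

==> maze.sense(dir=north)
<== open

==> stack.push(x=north)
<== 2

==> maze.move(dir=north)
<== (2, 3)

==> maze.sense(dir=east)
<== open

==> stack.push(x=east)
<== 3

==> maze.move(dir=east)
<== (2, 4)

==> maze.sense(dir=north)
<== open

==> stack.push(x=north)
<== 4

==> maze.move(dir=north)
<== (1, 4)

==> maze.sense(dir=north)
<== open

==> stack.push(x=north)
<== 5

==> maze.move(dir=north)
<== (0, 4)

==> maze.sense(dir=west)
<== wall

==> stack.pop()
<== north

==> maze.move(dir=south)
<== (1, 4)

==> maze.sense(dir=west)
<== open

==> stack.push(x=west)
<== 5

==> maze.move(dir=west)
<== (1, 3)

==> maze.sense(dir=west)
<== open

==> stack.push(x=west)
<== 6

==> maze.move(dir=west)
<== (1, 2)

==> maze.sense(dir=north)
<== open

==> stack.push(x=north)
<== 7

==> maze.move(dir=north)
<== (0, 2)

==> maze.sense(dir=west)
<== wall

==> stack.pop()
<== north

==> maze.move(dir=south)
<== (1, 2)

==> maze.sense(dir=south)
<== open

==> stack.push(x=south)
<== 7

==> maze.move(dir=south)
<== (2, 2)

==> maze.sense(dir=west)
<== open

==> stack.push(x=west)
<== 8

==> maze.move(dir=west)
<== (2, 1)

==> maze.sense(dir=north)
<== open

==> stack.push(x=north)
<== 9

==> maze.move(dir=north)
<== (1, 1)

==> maze.sense(dir=west)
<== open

==> stack.push(x=west)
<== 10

==> maze.move(dir=west)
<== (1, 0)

==> maze.sense(dir=north)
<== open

==> stack.push(x=north)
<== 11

==> maze.move(dir=north)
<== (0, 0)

==> stack.pop()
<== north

==> maze.move(dir=south)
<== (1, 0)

==> maze.sense(dir=south)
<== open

==> stack.push(x=south)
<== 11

==> maze.move(dir=south)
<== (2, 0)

==> maze.sense(dir=south)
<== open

==> stack.push(x=south)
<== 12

==> maze.move(dir=south)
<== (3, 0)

==> maze.sense(dir=east)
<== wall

==> maze.sense(dir=south)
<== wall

==> stack.pop()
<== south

==> maze.move(dir=north)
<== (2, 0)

==> stack.pop()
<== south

==> maze.move(dir=north)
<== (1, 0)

==> stack.pop()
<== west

==> maze.move(dir=east)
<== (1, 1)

==> stack.pop()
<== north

==> maze.move(dir=south)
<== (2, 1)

==> stack.pop()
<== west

==> maze.move(dir=east)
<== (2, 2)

==> stack.pop()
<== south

==> maze.move(dir=north)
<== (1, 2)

==> stack.pop()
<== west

==> maze.move(dir=east)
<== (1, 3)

==> stack.pop()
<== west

==> maze.move(dir=east)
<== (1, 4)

==> stack.pop()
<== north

==> maze.move(dir=south)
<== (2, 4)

==> stack.pop()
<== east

==> maze.move(dir=west)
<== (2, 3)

==> stack.pop()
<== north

==> maze.move(dir=south)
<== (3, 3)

==> maze.sense(dir=south)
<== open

==> stack.push(x=south)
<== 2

==> maze.move(dir=south)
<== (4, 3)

==> maze.sense(dir=east)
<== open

==> stack.push(x=east)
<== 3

==> maze.move(dir=east)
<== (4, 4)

==> maze.sense(dir=south)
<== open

==> stack.push(x=south)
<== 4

==> maze.move(dir=south)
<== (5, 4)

==> maze.sense(dir=south)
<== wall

==> maze.sense(dir=west)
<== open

==> stack.push(x=west)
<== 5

==> maze.move(dir=west)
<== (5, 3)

==> maze.sense(dir=south)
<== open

==> stack.push(x=south)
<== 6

==> maze.move(dir=south)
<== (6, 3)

==> maze.sense(dir=south)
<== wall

==> maze.sense(dir=west)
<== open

==> stack.push(x=west)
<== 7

==> maze.move(dir=west)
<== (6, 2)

==> maze.sense(dir=north)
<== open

==> stack.push(x=north)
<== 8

==> maze.move(dir=north)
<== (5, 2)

==> maze.sense(dir=north)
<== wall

==> maze.sense(dir=west)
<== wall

==> stack.pop()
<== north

==> maze.move(dir=south)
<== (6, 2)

==> maze.sense(dir=south)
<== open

==> stack.push(x=south)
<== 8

==> maze.move(dir=south)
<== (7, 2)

==> maze.sense(dir=west)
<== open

==> stack.push(x=west)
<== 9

==> maze.move(dir=west)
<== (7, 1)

==> maze.sense(dir=north)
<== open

==> stack.push(x=north)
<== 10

==> maze.move(dir=north)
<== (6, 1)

==> maze.sense(dir=west)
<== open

==> stack.push(x=west)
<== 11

==> maze.move(dir=west)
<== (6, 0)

==> maze.sense(dir=north)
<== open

==> stack.push(x=north)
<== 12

==> maze.move(dir=north)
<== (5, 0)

==> stack.pop()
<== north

==> maze.move(dir=south)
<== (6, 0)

==> maze.sense(dir=south)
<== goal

==> maze.move(dir=south)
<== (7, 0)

Answer: (7, 0)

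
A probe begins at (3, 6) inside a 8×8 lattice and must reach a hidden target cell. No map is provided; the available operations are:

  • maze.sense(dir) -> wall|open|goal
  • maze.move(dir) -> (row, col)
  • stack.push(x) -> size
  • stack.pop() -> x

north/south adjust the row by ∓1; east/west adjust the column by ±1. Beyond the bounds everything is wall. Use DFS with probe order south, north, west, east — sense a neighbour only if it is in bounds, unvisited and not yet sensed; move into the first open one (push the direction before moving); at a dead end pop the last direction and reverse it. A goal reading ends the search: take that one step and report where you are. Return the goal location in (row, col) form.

>>> sense dir=south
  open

>>> push x=south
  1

>>> move dir=south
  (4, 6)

>>> sense dir=south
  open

>>> push x=south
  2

>>> move dir=south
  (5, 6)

>>> sense dir=south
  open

>>> push x=south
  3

>>> move dir=south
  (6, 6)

>>> sense dir=south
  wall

>>> sense dir=west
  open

>>> push x=west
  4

>>> move dir=west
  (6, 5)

>>> sense dir=south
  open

>>> push x=south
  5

>>> move dir=south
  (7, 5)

>>> sense dir=west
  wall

>>> pop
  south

>>> move dir=north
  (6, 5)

>>> sense dir=north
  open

>>> push x=north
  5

>>> move dir=north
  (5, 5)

>>> sense dir=north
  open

>>> push x=north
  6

>>> move dir=north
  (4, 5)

>>> sense dir=north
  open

>>> push x=north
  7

>>> move dir=north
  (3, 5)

>>> sense dir=north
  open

>>> push x=north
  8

>>> move dir=north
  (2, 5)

>>> sense dir=north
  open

>>> push x=north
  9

>>> move dir=north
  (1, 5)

>>> sense dir=north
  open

>>> push x=north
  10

>>> move dir=north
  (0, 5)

>>> sense dir=west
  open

>>> push x=west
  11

>>> move dir=west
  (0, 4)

>>> sense dir=south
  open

>>> push x=south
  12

>>> move dir=south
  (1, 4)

>>> sense dir=south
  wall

>>> sense dir=west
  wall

>>> pop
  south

>>> move dir=north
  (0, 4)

>>> sense dir=west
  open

>>> push x=west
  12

>>> move dir=west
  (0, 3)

>>> sense dir=west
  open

>>> push x=west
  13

>>> move dir=west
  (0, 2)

>>> sense dir=south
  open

>>> push x=south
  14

>>> move dir=south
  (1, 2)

>>> sense dir=south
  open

>>> push x=south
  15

>>> move dir=south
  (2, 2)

>>> sense dir=south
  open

>>> push x=south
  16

>>> move dir=south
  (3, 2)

>>> sense dir=south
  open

>>> push x=south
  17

>>> move dir=south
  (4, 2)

>>> sense dir=south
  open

>>> push x=south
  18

>>> move dir=south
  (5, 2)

>>> sense dir=south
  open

>>> push x=south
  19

>>> move dir=south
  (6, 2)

>>> sense dir=south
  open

>>> push x=south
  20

>>> move dir=south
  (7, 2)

>>> sense dir=west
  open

>>> push x=west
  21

>>> move dir=west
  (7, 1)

>>> sense dir=north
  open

>>> push x=north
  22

>>> move dir=north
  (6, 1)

>>> sense dir=north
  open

>>> push x=north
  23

>>> move dir=north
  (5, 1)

>>> sense dir=north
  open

>>> push x=north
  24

>>> move dir=north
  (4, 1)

>>> sense dir=north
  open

>>> push x=north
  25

>>> move dir=north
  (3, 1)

>>> sense dir=north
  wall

>>> sense dir=west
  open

>>> push x=west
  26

>>> move dir=west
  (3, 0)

>>> sense dir=south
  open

>>> push x=south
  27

>>> move dir=south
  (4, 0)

>>> sense dir=south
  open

>>> push x=south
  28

>>> move dir=south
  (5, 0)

>>> sense dir=south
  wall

>>> pop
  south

>>> move dir=north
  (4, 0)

>>> pop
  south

>>> move dir=north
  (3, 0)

>>> sense dir=north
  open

>>> push x=north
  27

>>> move dir=north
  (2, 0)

>>> sense dir=north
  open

>>> push x=north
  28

>>> move dir=north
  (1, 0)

>>> sense dir=north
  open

>>> push x=north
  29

>>> move dir=north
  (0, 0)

>>> sense dir=east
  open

>>> push x=east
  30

>>> move dir=east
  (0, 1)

>>> sense dir=south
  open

>>> push x=south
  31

>>> move dir=south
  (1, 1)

>>> pop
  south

>>> move dir=north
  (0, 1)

>>> pop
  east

>>> move dir=west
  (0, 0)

>>> pop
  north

>>> move dir=south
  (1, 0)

>>> pop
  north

>>> move dir=south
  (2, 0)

>>> pop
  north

>>> move dir=south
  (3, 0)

>>> pop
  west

>>> move dir=east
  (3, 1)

>>> pop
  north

>>> move dir=south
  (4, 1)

>>> pop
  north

>>> move dir=south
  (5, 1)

>>> pop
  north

>>> move dir=south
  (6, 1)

>>> pop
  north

>>> move dir=south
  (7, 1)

>>> sense dir=west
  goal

>>> move dir=west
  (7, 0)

Answer: (7, 0)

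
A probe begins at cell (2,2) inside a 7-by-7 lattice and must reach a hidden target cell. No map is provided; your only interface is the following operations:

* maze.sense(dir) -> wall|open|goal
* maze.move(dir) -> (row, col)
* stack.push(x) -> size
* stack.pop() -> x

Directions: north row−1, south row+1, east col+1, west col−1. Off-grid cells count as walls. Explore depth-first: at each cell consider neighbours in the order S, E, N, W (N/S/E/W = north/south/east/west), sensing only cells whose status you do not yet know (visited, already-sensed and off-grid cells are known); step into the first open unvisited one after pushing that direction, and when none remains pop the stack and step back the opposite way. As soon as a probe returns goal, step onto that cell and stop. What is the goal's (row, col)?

CALL maze.sense[south]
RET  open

CALL stack.push[south]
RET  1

CALL maze.move[south]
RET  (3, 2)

CALL maze.sense[south]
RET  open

CALL stack.push[south]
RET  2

CALL maze.move[south]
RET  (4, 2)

CALL maze.sense[south]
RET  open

CALL stack.push[south]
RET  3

CALL maze.move[south]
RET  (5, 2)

CALL maze.sense[south]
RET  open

CALL stack.push[south]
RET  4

CALL maze.move[south]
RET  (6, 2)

CALL maze.sense[east]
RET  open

CALL stack.push[east]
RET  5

CALL maze.move[east]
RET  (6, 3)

CALL maze.sense[east]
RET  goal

CALL maze.move[east]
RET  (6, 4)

Answer: (6, 4)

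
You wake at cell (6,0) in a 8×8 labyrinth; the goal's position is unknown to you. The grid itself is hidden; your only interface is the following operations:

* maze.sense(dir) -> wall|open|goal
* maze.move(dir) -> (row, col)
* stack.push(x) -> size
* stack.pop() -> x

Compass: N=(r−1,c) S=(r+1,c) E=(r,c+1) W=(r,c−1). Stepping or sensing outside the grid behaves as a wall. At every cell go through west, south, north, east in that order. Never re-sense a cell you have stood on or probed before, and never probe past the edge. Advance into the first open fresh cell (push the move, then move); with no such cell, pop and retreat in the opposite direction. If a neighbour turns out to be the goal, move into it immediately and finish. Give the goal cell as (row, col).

! sense(south) ~> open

! push(south) ~> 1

! move(south) ~> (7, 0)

! sense(east) ~> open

! push(east) ~> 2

! move(east) ~> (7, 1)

! sense(north) ~> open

! push(north) ~> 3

! move(north) ~> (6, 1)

! sense(north) ~> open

! push(north) ~> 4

! move(north) ~> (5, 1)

! sense(west) ~> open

! push(west) ~> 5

! move(west) ~> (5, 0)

! sense(north) ~> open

! push(north) ~> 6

! move(north) ~> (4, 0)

! sense(north) ~> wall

! sense(east) ~> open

! push(east) ~> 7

! move(east) ~> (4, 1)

! sense(north) ~> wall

! sense(east) ~> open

! push(east) ~> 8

! move(east) ~> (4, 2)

! sense(south) ~> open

! push(south) ~> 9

! move(south) ~> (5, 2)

! sense(south) ~> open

! push(south) ~> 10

! move(south) ~> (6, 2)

! sense(south) ~> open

! push(south) ~> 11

! move(south) ~> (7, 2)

! sense(east) ~> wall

! pop() ~> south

! move(north) ~> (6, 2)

! sense(east) ~> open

! push(east) ~> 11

! move(east) ~> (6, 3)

! sense(north) ~> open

! push(north) ~> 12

! move(north) ~> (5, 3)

! sense(north) ~> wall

! sense(east) ~> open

! push(east) ~> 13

! move(east) ~> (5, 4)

! sense(south) ~> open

! push(south) ~> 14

! move(south) ~> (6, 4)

! sense(south) ~> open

! push(south) ~> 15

! move(south) ~> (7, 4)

! sense(east) ~> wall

! pop() ~> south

! move(north) ~> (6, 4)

! sense(east) ~> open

! push(east) ~> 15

! move(east) ~> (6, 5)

! sense(north) ~> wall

! sense(east) ~> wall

! pop() ~> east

! move(west) ~> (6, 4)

! pop() ~> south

! move(north) ~> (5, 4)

! sense(north) ~> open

! push(north) ~> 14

! move(north) ~> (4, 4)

! sense(north) ~> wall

! sense(east) ~> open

! push(east) ~> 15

! move(east) ~> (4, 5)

! sense(north) ~> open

! push(north) ~> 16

! move(north) ~> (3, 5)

! sense(north) ~> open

! push(north) ~> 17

! move(north) ~> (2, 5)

! sense(west) ~> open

! push(west) ~> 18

! move(west) ~> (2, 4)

! sense(west) ~> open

! push(west) ~> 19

! move(west) ~> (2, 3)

! sense(west) ~> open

! push(west) ~> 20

! move(west) ~> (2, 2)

! sense(west) ~> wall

! sense(south) ~> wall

! sense(north) ~> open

! push(north) ~> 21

! move(north) ~> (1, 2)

! sense(west) ~> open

! push(west) ~> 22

! move(west) ~> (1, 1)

! sense(west) ~> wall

! sense(north) ~> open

! push(north) ~> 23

! move(north) ~> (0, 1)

! sense(west) ~> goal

! move(west) ~> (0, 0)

Answer: (0, 0)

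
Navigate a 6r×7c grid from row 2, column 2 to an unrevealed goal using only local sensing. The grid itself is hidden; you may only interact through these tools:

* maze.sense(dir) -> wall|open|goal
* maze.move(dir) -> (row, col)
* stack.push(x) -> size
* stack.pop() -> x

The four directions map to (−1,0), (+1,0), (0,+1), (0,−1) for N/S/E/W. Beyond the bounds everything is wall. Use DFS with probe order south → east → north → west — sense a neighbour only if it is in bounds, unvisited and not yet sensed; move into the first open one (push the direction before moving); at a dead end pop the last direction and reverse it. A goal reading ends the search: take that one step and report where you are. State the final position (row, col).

·→ maze.sense(dir: south)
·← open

·→ stack.push(x: south)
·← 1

·→ maze.move(dir: south)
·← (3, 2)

·→ maze.sense(dir: south)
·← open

·→ stack.push(x: south)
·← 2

·→ maze.move(dir: south)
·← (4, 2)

·→ maze.sense(dir: south)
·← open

·→ stack.push(x: south)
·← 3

·→ maze.move(dir: south)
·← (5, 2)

·→ maze.sense(dir: east)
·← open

·→ stack.push(x: east)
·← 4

·→ maze.move(dir: east)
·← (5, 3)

·→ maze.sense(dir: east)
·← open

·→ stack.push(x: east)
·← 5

·→ maze.move(dir: east)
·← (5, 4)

·→ maze.sense(dir: east)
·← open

·→ stack.push(x: east)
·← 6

·→ maze.move(dir: east)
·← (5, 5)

·→ maze.sense(dir: east)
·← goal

·→ maze.move(dir: east)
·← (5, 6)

Answer: (5, 6)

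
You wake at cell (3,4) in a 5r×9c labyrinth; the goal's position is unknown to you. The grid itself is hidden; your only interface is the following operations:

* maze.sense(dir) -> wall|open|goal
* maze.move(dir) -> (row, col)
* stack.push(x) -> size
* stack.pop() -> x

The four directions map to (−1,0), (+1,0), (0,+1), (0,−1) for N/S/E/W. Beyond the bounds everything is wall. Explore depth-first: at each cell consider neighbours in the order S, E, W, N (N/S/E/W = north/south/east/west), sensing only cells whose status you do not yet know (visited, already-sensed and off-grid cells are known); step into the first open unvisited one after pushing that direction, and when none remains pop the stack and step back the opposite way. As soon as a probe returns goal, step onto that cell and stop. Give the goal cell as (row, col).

→ maze.sense(south)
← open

→ stack.push(south)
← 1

→ maze.move(south)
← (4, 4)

→ maze.sense(east)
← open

→ stack.push(east)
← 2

→ maze.move(east)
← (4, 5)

→ maze.sense(east)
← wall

→ maze.sense(north)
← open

→ stack.push(north)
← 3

→ maze.move(north)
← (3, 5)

→ maze.sense(east)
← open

→ stack.push(east)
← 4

→ maze.move(east)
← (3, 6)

→ maze.sense(east)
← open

→ stack.push(east)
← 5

→ maze.move(east)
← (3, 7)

→ maze.sense(south)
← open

→ stack.push(south)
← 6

→ maze.move(south)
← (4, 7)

→ maze.sense(east)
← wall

→ stack.pop()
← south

→ maze.move(north)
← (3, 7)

→ maze.sense(east)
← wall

→ maze.sense(north)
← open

→ stack.push(north)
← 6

→ maze.move(north)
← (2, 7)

→ maze.sense(east)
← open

→ stack.push(east)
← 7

→ maze.move(east)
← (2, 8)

→ maze.sense(north)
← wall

→ stack.pop()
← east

→ maze.move(west)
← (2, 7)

→ maze.sense(west)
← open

→ stack.push(west)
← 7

→ maze.move(west)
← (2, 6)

→ maze.sense(west)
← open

→ stack.push(west)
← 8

→ maze.move(west)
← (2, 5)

→ maze.sense(west)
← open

→ stack.push(west)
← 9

→ maze.move(west)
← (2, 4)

→ maze.sense(west)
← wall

→ maze.sense(north)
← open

→ stack.push(north)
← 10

→ maze.move(north)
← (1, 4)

→ maze.sense(east)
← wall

→ maze.sense(west)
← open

→ stack.push(west)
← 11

→ maze.move(west)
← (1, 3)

→ maze.sense(west)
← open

→ stack.push(west)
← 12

→ maze.move(west)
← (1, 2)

→ maze.sense(south)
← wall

→ maze.sense(west)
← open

→ stack.push(west)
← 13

→ maze.move(west)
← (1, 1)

→ maze.sense(south)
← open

→ stack.push(south)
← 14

→ maze.move(south)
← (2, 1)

→ maze.sense(south)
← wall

→ maze.sense(west)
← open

→ stack.push(west)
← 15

→ maze.move(west)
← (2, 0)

→ maze.sense(south)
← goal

→ maze.move(south)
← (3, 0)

Answer: (3, 0)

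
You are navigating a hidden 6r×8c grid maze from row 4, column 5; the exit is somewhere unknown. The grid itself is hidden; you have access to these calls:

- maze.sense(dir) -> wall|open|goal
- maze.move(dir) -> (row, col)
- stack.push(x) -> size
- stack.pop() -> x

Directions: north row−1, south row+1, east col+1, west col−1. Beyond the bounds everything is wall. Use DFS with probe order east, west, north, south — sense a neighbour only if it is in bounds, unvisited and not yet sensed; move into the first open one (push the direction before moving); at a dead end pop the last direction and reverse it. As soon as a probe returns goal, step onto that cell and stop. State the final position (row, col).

% 1. maze.sense(east) == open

% 2. stack.push(east) == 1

% 3. maze.move(east) == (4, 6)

% 4. maze.sense(east) == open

% 5. stack.push(east) == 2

% 6. maze.move(east) == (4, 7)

% 7. maze.sense(north) == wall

% 8. maze.sense(south) == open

% 9. stack.push(south) == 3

% 10. maze.move(south) == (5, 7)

% 11. maze.sense(west) == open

% 12. stack.push(west) == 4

% 13. maze.move(west) == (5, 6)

% 14. maze.sense(west) == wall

% 15. stack.pop() == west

% 16. maze.move(east) == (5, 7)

% 17. stack.pop() == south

% 18. maze.move(north) == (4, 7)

% 19. stack.pop() == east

% 20. maze.move(west) == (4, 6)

% 21. maze.sense(north) == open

% 22. stack.push(north) == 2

% 23. maze.move(north) == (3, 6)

% 24. maze.sense(west) == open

% 25. stack.push(west) == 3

% 26. maze.move(west) == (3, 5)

% 27. maze.sense(west) == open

% 28. stack.push(west) == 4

% 29. maze.move(west) == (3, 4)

% 30. maze.sense(west) == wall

% 31. maze.sense(north) == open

% 32. stack.push(north) == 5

% 33. maze.move(north) == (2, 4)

% 34. maze.sense(east) == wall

% 35. maze.sense(west) == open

% 36. stack.push(west) == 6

% 37. maze.move(west) == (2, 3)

% 38. maze.sense(west) == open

% 39. stack.push(west) == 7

% 40. maze.move(west) == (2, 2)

% 41. maze.sense(west) == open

% 42. stack.push(west) == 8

% 43. maze.move(west) == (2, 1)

% 44. maze.sense(west) == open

% 45. stack.push(west) == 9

% 46. maze.move(west) == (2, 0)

% 47. maze.sense(north) == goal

% 48. maze.move(north) == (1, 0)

Answer: (1, 0)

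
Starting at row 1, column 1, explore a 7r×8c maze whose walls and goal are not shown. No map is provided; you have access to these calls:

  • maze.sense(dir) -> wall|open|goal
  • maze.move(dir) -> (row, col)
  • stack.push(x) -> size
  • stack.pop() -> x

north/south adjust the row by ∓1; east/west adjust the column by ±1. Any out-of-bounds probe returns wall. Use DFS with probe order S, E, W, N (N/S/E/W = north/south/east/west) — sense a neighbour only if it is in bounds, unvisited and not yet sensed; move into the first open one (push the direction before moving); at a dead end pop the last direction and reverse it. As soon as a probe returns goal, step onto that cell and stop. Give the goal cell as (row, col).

→ maze.sense(south)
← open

→ stack.push(south)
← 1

→ maze.move(south)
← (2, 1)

→ maze.sense(south)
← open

→ stack.push(south)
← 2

→ maze.move(south)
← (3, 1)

→ maze.sense(south)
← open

→ stack.push(south)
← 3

→ maze.move(south)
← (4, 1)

→ maze.sense(south)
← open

→ stack.push(south)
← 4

→ maze.move(south)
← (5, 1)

→ maze.sense(south)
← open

→ stack.push(south)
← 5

→ maze.move(south)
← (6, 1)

→ maze.sense(east)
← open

→ stack.push(east)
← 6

→ maze.move(east)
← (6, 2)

→ maze.sense(east)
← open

→ stack.push(east)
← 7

→ maze.move(east)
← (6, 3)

→ maze.sense(east)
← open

→ stack.push(east)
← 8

→ maze.move(east)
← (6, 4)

→ maze.sense(east)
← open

→ stack.push(east)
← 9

→ maze.move(east)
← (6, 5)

→ maze.sense(east)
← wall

→ maze.sense(north)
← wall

→ stack.pop()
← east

→ maze.move(west)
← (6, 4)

→ maze.sense(north)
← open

→ stack.push(north)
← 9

→ maze.move(north)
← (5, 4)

→ maze.sense(west)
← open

→ stack.push(west)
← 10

→ maze.move(west)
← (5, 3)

→ maze.sense(west)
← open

→ stack.push(west)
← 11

→ maze.move(west)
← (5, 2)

→ maze.sense(north)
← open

→ stack.push(north)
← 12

→ maze.move(north)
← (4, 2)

→ maze.sense(east)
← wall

→ maze.sense(north)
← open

→ stack.push(north)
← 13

→ maze.move(north)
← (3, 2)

→ maze.sense(east)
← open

→ stack.push(east)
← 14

→ maze.move(east)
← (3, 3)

→ maze.sense(east)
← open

→ stack.push(east)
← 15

→ maze.move(east)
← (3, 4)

→ maze.sense(south)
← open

→ stack.push(south)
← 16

→ maze.move(south)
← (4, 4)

→ maze.sense(east)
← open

→ stack.push(east)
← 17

→ maze.move(east)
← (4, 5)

→ maze.sense(east)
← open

→ stack.push(east)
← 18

→ maze.move(east)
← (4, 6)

→ maze.sense(south)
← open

→ stack.push(south)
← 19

→ maze.move(south)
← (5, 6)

→ maze.sense(east)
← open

→ stack.push(east)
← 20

→ maze.move(east)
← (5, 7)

→ maze.sense(south)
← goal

→ maze.move(south)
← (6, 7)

Answer: (6, 7)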